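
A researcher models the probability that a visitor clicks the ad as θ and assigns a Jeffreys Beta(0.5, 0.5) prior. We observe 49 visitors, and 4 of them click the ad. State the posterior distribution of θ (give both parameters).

Posterior: Beta(4.5, 45.5)

Observing 4 successes and 45 failures updates Beta(0.5, 0.5) by adding the success and failure counts to the two shape parameters: α = 0.5+4 = 4.5, β = 0.5+45 = 45.5.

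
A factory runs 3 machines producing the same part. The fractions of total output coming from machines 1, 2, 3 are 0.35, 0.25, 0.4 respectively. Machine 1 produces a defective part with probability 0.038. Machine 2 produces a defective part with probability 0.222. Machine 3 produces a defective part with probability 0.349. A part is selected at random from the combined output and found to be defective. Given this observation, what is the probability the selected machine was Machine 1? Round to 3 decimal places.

Posterior probability ≈ 0.064

P(defective|M1) = 0.038; P(defective|M2) = 0.222; P(defective|M3) = 0.349.
Prior × likelihood for each source: 0.35·0.038=0.01330, 0.25·0.222=0.05550, 0.4·0.349=0.1396. Summing gives P(defective) = 0.20840.
P(Machine 1 | defective) = 0.01330 / 0.20840 = 0.064.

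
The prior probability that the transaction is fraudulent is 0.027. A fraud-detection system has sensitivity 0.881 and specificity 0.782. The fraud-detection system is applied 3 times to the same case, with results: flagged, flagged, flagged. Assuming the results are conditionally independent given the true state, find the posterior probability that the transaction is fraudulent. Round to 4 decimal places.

With H the event that the transaction is fraudulent, the joint likelihood of the observed sequence is P(data|H) = 0.881·0.881·0.881 = 0.68380 and P(data|¬H) = 0.218·0.218·0.218 = 0.010360.
Bayes: P(H|data) = 0.027·0.68380 / (0.027·0.68380 + 0.973·0.010360) = 0.018463/0.028543 = 0.6468.

Posterior P(H) ≈ 0.6468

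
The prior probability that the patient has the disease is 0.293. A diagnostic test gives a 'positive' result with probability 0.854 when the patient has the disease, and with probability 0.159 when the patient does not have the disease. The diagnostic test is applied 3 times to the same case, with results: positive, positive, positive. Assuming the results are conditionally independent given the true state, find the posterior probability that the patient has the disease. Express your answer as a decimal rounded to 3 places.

Let H be the event that the patient has the disease; start with P(H) = 0.293. P('positive'|H) = 0.854, P('positive'|¬H) = 0.159.
Update on result 1 ('positive'): P(H) ← 0.854·0.2930 / (0.854·0.2930 + 0.159·0.7070) = 0.25022/0.36264 = 0.6900.
Update on result 2 ('positive'): P(H) ← 0.854·0.6900 / (0.854·0.6900 + 0.159·0.3100) = 0.58927/0.63856 = 0.9228.
Update on result 3 ('positive'): P(H) ← 0.854·0.9228 / (0.854·0.9228 + 0.159·0.0772) = 0.78808/0.80036 = 0.9847.

Posterior P(H) ≈ 0.985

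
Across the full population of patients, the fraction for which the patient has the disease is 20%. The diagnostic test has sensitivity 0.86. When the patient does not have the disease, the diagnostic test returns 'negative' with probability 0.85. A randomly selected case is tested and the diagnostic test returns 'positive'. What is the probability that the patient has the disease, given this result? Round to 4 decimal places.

Write H for 'the patient has the disease'. Prior odds H:¬H = 0.2/0.8 = 0.25000. For the 'positive' outcome, the likelihood ratio is 0.86/0.15 = 5.7333.
Posterior odds = 0.25000 × 5.7333 = 1.4333, so P(H|E) = 1.4333/(1+1.4333) = 0.5890.

P(H | E) ≈ 0.5890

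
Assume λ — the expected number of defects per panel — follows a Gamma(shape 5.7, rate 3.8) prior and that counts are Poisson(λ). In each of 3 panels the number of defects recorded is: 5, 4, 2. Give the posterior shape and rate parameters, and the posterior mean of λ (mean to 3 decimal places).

Posterior: Gamma(shape=16.7, rate=6.8); mean ≈ 2.456

The Poisson likelihood adds the total count to the shape and the number of exposure periods to the rate. Here ∑xᵢ = 11 and n = 3, so shape 5.7→16.7 and rate 3.8→6.8.
Posterior mean = shape/rate = 16.7/6.8 = 2.456.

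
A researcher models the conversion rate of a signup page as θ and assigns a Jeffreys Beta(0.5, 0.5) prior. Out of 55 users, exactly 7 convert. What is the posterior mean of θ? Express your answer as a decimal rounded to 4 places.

The binomial likelihood is conjugate to the Beta prior: with 7 successes and 48 failures, the posterior is Beta(0.5+7, 0.5+48) = Beta(7.5, 48.5).
E[θ | data] = 7.5/(7.5+48.5) = 0.1339.

Posterior mean ≈ 0.1339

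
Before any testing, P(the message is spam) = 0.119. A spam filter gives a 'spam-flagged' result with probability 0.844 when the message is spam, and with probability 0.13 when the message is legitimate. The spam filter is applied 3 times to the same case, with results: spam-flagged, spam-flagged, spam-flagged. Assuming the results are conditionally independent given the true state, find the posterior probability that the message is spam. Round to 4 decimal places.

With H the event that the message is spam, the joint likelihood of the observed sequence is P(data|H) = 0.844·0.844·0.844 = 0.60121 and P(data|¬H) = 0.13·0.13·0.13 = 0.0021970.
Bayes: P(H|data) = 0.119·0.60121 / (0.119·0.60121 + 0.881·0.0021970) = 0.071544/0.073480 = 0.9737.

Posterior P(H) ≈ 0.9737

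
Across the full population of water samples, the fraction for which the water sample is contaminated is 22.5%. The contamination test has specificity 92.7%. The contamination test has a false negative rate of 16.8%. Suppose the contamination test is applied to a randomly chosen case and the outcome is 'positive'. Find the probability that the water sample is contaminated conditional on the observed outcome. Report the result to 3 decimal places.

Let H be the event that the water sample is contaminated. P(H) = 0.225, so P(¬H) = 0.775. With E the 'positive' result, P(E|H) = 0.832 and P(E|¬H) = 0.073.
P(E) = 0.832·0.225 + 0.073·0.775 = 0.18720 + 0.056575 = 0.24378.
By Bayes' theorem, P(H|E) = 0.18720 / 0.24378 = 0.768.

P(H | E) ≈ 0.768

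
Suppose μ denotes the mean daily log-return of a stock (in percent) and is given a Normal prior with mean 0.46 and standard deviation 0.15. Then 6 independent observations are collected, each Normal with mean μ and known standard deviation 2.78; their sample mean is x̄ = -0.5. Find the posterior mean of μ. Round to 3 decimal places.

Posterior mean ≈ 0.444

Prior precision 1/τ₀² = 1/0.15² = 44.4444; data precision n/σ² = 6/2.78² = 0.776357.
Posterior precision = 44.4444 + 0.776357 = 45.2208.
Posterior mean = (44.4444·0.46 + 0.776357·-0.5) / 45.2208 = 0.444.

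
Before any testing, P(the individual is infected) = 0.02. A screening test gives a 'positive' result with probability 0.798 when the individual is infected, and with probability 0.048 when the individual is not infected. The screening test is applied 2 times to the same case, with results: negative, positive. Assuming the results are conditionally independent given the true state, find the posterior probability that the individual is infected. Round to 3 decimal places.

Posterior P(H) ≈ 0.067

Let H be the event that the individual is infected; start with P(H) = 0.02. P('positive'|H) = 0.798, P('positive'|¬H) = 0.048.
Update on result 1 ('negative'): P(H) ← 0.202·0.0200 / (0.202·0.0200 + 0.952·0.9800) = 0.0040400/0.93700 = 0.0043.
Update on result 2 ('positive'): P(H) ← 0.798·0.0043 / (0.798·0.0043 + 0.048·0.9957) = 0.0034407/0.051234 = 0.0672.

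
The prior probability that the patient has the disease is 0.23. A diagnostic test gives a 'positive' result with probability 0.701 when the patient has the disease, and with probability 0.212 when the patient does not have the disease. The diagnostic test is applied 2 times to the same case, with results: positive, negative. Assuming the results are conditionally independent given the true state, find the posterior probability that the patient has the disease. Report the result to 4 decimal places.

With H the event that the patient has the disease, the joint likelihood of the observed sequence is P(data|H) = 0.701·0.299 = 0.20960 and P(data|¬H) = 0.212·0.788 = 0.16706.
Bayes: P(H|data) = 0.23·0.20960 / (0.23·0.20960 + 0.77·0.16706) = 0.048208/0.17684 = 0.2726.

Posterior P(H) ≈ 0.2726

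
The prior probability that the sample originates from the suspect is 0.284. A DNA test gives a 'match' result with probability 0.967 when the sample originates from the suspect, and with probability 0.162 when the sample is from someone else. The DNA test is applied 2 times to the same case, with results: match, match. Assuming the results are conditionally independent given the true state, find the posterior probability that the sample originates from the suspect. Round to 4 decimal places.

Let H be the event that the sample originates from the suspect; start with P(H) = 0.284. P('match'|H) = 0.967, P('match'|¬H) = 0.162.
Update on result 1 ('match'): P(H) ← 0.967·0.2840 / (0.967·0.2840 + 0.162·0.7160) = 0.27463/0.39062 = 0.7031.
Update on result 2 ('match'): P(H) ← 0.967·0.7031 / (0.967·0.7031 + 0.162·0.2969) = 0.67986/0.72796 = 0.9339.

Posterior P(H) ≈ 0.9339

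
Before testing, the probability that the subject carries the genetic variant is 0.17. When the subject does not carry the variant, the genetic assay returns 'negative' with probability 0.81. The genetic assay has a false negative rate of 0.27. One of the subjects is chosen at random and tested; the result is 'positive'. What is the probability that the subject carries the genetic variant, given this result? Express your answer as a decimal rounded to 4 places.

P(H | E) ≈ 0.4404

Write H for 'the subject carries the genetic variant'. Prior odds H:¬H = 0.17/0.83 = 0.20482. For the 'positive' outcome, the likelihood ratio is 0.73/0.19 = 3.8421.
Posterior odds = 0.20482 × 3.8421 = 0.78694, so P(H|E) = 0.78694/(1+0.78694) = 0.4404.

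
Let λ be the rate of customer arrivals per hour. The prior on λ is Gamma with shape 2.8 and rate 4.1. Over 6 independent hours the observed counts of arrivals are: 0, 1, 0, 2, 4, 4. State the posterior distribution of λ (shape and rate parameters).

Posterior: Gamma(shape=13.8, rate=10.1)

Total count ∑xᵢ = 11 over n = 6 hours.
Gamma is conjugate to the Poisson likelihood: posterior is Gamma(shape = 2.8+11 = 13.8, rate = 4.1+6 = 10.1).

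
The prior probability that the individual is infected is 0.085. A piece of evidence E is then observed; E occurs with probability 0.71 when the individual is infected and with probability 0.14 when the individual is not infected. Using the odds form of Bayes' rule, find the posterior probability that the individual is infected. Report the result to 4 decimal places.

Prior odds = 0.085/(1−0.085) = 0.092896. In log-odds, ln(0.092896) = -2.3763.
Add log likelihood ratio: ln(5.0714) = 1.6236.
Posterior log-odds = -0.75265, so posterior odds = exp(-0.75265) = 0.47112. Converting, P(H|E) = 0.47112/1.4711 = 0.3202.

Posterior probability ≈ 0.3202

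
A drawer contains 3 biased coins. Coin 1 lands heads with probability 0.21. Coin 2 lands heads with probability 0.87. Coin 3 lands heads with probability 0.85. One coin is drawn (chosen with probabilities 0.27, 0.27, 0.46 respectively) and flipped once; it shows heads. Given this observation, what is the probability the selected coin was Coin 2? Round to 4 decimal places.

P(heads|C1) = 0.21; P(heads|C2) = 0.87; P(heads|C3) = 0.85.
Prior × likelihood for each source: 0.27·0.21=0.05670, 0.27·0.87=0.2349, 0.46·0.85=0.3910. Summing gives P(heads) = 0.68260.
P(Coin 2 | heads) = 0.2349 / 0.68260 = 0.3441.

Posterior probability ≈ 0.3441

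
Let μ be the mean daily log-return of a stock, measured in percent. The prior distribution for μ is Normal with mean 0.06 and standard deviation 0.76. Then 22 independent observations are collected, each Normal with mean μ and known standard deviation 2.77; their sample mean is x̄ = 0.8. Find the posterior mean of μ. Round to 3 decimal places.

Posterior mean ≈ 0.521

Prior precision 1/τ₀² = 1/0.76² = 1.73130; data precision n/σ² = 22/2.77² = 2.86723.
Posterior precision = 1.73130 + 2.86723 = 4.59854.
Posterior mean = (1.73130·0.06 + 2.86723·0.8) / 4.59854 = 0.521.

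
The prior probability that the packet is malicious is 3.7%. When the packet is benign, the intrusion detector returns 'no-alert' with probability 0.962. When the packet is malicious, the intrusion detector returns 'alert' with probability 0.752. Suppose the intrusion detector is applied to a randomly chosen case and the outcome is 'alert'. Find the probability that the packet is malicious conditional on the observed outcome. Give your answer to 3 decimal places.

Let H be the event that the packet is malicious. P(H) = 0.037, so P(¬H) = 0.963. With E the 'alert' result, P(E|H) = 0.752 and P(E|¬H) = 0.038.
P(E) = 0.752·0.037 + 0.038·0.963 = 0.027824 + 0.036594 = 0.064418.
By Bayes' theorem, P(H|E) = 0.027824 / 0.064418 = 0.432.

P(H | E) ≈ 0.432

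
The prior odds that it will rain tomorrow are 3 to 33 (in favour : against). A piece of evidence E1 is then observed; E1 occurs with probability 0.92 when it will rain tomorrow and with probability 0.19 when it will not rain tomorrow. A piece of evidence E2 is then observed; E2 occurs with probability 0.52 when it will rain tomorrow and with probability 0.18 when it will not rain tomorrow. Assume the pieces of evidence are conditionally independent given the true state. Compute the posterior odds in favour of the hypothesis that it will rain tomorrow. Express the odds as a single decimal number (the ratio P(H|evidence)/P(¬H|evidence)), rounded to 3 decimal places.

Prior odds = 3/33 = 0.090909.
Likelihood ratio for E1 = 0.92/0.19 = 4.8421.
Likelihood ratio for E2 = 0.52/0.18 = 2.8889.
Posterior odds = prior odds × LR₁ × LR₂ = 1.2717.

Posterior odds ≈ 1.272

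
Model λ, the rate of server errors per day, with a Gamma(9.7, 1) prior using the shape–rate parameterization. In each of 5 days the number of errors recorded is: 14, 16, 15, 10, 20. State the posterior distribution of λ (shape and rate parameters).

Total count ∑xᵢ = 75 over n = 5 days.
Gamma is conjugate to the Poisson likelihood: posterior is Gamma(shape = 9.7+75 = 84.7, rate = 1+5 = 6).

Posterior: Gamma(shape=84.7, rate=6)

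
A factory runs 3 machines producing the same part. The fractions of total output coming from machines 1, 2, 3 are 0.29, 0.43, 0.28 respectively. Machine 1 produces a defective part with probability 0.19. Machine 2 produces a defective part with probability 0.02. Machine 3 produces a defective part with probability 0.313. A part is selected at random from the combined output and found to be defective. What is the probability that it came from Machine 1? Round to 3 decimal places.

Tabulate prior·likelihood by source: [1] prior 0.29, lik 0.19, product 0.05510; [2] prior 0.43, lik 0.02, product 0.008600; [3] prior 0.28, lik 0.313, product 0.08764.
Normalizing constant = 0.15134; the posterior for Machine 1 is its product over the sum, 0.05510/0.15134 = 0.364.

Posterior probability ≈ 0.364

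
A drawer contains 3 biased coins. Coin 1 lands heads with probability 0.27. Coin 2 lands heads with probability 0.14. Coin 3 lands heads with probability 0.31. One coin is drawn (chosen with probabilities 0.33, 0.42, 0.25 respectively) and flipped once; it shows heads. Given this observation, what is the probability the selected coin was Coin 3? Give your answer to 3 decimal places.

P(heads|C1) = 0.27; P(heads|C2) = 0.14; P(heads|C3) = 0.31.
Prior × likelihood for each source: 0.33·0.27=0.08910, 0.42·0.14=0.05880, 0.25·0.31=0.07750. Summing gives P(heads) = 0.22540.
P(Coin 3 | heads) = 0.07750 / 0.22540 = 0.344.

Posterior probability ≈ 0.344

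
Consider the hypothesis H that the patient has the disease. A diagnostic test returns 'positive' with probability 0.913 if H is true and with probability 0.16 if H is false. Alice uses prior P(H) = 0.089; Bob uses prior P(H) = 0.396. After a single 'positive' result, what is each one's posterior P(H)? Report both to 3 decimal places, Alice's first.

P('+'|H) = 0.913, P('+'|¬H) = 0.16.
Alice: numerator 0.913·0.089 = 0.081257; evidence = 0.081257+0.16·0.911 = 0.22702; posterior = 0.358.
Bob: numerator 0.913·0.396 = 0.36155; evidence = 0.36155+0.16·0.604 = 0.45819; posterior = 0.789.

Alice: 0.358; Bob: 0.789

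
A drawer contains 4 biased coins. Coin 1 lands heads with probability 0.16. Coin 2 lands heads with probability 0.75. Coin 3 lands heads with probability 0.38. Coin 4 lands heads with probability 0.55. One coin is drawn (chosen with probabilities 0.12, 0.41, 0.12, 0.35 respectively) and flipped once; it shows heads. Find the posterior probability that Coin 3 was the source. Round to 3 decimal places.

Posterior probability ≈ 0.081

P(heads|C1) = 0.16; P(heads|C2) = 0.75; P(heads|C3) = 0.38; P(heads|C4) = 0.55.
Prior × likelihood for each source: 0.12·0.16=0.01920, 0.41·0.75=0.3075, 0.12·0.38=0.04560, 0.35·0.55=0.1925. Summing gives P(heads) = 0.56480.
P(Coin 3 | heads) = 0.04560 / 0.56480 = 0.081.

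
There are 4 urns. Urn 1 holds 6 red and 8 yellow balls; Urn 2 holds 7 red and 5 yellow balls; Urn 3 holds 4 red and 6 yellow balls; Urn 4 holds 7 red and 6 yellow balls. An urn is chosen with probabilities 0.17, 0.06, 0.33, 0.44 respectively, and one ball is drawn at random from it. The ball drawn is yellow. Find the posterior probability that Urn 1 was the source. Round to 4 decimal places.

Posterior probability ≈ 0.1857

Tabulate prior·likelihood by source: [1] prior 0.17, lik 0.5714, product 0.09714; [2] prior 0.06, lik 0.4167, product 0.02500; [3] prior 0.33, lik 0.6, product 0.1980; [4] prior 0.44, lik 0.4615, product 0.2031.
Normalizing constant = 0.52322; the posterior for Urn 1 is its product over the sum, 0.09714/0.52322 = 0.1857.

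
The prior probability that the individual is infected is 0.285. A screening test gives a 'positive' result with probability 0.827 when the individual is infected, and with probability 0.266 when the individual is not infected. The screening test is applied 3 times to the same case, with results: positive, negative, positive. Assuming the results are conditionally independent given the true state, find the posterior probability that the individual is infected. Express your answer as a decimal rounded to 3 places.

With H the event that the individual is infected, the joint likelihood of the observed sequence is P(data|H) = 0.827·0.173·0.827 = 0.11832 and P(data|¬H) = 0.266·0.734·0.266 = 0.051935.
Bayes: P(H|data) = 0.285·0.11832 / (0.285·0.11832 + 0.715·0.051935) = 0.033721/0.070855 = 0.4759.

Posterior P(H) ≈ 0.476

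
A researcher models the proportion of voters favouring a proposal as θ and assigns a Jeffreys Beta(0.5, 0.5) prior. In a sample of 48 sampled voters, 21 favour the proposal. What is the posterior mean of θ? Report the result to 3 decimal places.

Posterior mean ≈ 0.439

Observing 21 successes and 27 failures updates Beta(0.5, 0.5) by adding the success and failure counts to the two shape parameters: α = 0.5+21 = 21.5, β = 0.5+27 = 27.5.
Posterior mean = α/(α+β) = 21.5/49 = 0.439.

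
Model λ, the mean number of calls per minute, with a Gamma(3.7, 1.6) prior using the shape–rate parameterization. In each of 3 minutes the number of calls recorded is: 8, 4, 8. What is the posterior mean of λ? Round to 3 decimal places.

The Poisson likelihood adds the total count to the shape and the number of exposure periods to the rate. Here ∑xᵢ = 20 and n = 3, so shape 3.7→23.7 and rate 1.6→4.6.
Posterior mean = shape/rate = 23.7/4.6 = 5.152.

Posterior mean ≈ 5.152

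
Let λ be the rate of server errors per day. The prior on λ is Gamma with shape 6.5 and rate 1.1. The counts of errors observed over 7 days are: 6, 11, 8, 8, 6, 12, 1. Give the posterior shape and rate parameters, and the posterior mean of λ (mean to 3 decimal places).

Posterior: Gamma(shape=58.5, rate=8.1); mean ≈ 7.222

The Poisson likelihood adds the total count to the shape and the number of exposure periods to the rate. Here ∑xᵢ = 52 and n = 7, so shape 6.5→58.5 and rate 1.1→8.1.
Posterior mean = shape/rate = 58.5/8.1 = 7.222.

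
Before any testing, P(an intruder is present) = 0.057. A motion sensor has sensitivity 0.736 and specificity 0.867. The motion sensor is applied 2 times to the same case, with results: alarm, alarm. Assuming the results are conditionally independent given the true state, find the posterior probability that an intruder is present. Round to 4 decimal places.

Posterior P(H) ≈ 0.6493

Let H be the event that an intruder is present; start with P(H) = 0.057. P('alarm'|H) = 0.736, P('alarm'|¬H) = 0.133.
Update on result 1 ('alarm'): P(H) ← 0.736·0.0570 / (0.736·0.0570 + 0.133·0.9430) = 0.041952/0.16737 = 0.2507.
Update on result 2 ('alarm'): P(H) ← 0.736·0.2507 / (0.736·0.2507 + 0.133·0.7493) = 0.18448/0.28414 = 0.6493.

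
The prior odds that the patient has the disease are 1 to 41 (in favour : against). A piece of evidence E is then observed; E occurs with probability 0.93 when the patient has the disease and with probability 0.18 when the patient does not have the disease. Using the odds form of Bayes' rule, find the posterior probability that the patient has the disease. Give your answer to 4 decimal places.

Prior odds = 1/41 = 0.024390.
Likelihood ratio for E = 0.93/0.18 = 5.1667.
Posterior odds = prior odds × LR = 0.12602.
Posterior probability = odds/(1+odds) = 0.12602/1.1260 = 0.1119.

Posterior probability ≈ 0.1119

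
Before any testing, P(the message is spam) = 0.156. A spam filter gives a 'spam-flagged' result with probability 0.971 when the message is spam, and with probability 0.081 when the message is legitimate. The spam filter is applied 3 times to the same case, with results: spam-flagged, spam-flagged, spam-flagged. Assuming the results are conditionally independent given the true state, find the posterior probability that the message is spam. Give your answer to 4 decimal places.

With H the event that the message is spam, the joint likelihood of the observed sequence is P(data|H) = 0.971·0.971·0.971 = 0.91550 and P(data|¬H) = 0.081·0.081·0.081 = 0.00053144.
Bayes: P(H|data) = 0.156·0.91550 / (0.156·0.91550 + 0.844·0.00053144) = 0.14282/0.14327 = 0.9969.

Posterior P(H) ≈ 0.9969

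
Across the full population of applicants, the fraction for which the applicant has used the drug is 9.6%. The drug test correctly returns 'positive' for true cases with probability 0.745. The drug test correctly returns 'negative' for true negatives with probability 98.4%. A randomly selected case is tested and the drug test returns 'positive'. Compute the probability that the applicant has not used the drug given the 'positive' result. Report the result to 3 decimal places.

P(¬H | E) ≈ 0.168

Write H for 'the applicant has used the drug'. Prior odds H:¬H = 0.096/0.904 = 0.10619. For the 'positive' outcome, the likelihood ratio is 0.745/0.016 = 46.562.
Posterior odds = 0.10619 × 46.562 = 4.9447, so P(H|E) = 4.9447/(1+4.9447) = 0.832. Then P(¬H|E) = 1 − 0.832 = 0.168.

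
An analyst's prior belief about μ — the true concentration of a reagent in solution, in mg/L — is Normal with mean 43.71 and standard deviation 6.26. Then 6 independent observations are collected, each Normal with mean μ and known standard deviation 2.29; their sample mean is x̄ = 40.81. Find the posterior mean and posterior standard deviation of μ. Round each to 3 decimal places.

Posterior mean ≈ 40.873; posterior SD ≈ 0.925

With known σ, the Normal prior is conjugate. Weight on the data is w = (n/σ²)/(n/σ² + 1/τ₀²) = 1.14414/(1.14414+0.0255183) = 0.97818.
Posterior mean = w·x̄ + (1−w)·μ₀ = 0.97818·40.81 + 0.021817·43.71 = 40.873. Posterior variance = 1/(1.14414+0.0255183) = 0.854948, so SD = 0.925.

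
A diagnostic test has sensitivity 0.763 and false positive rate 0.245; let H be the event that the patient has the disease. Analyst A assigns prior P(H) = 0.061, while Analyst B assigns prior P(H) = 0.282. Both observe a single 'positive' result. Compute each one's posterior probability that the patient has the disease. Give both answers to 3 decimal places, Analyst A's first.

The likelihood ratio for a 'positive' result is 0.763/0.245 = 3.1143.
Analyst A: prior odds 0.061/0.939 = 0.064963; posterior odds 0.20231; posterior probability 0.168.
Analyst B: prior odds 0.282/0.718 = 0.39276; posterior odds 1.2232; posterior probability 0.550.

Analyst A: 0.168; Analyst B: 0.550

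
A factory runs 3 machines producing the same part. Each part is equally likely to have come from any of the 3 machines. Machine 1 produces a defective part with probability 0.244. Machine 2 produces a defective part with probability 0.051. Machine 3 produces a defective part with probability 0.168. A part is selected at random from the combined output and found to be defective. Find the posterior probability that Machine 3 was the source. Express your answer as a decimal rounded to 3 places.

Posterior probability ≈ 0.363

Tabulate prior·likelihood by source: [1] prior 0.333333, lik 0.244, product 0.08133; [2] prior 0.333333, lik 0.051, product 0.01700; [3] prior 0.333333, lik 0.168, product 0.05600.
Normalizing constant = 0.15433; the posterior for Machine 3 is its product over the sum, 0.05600/0.15433 = 0.363.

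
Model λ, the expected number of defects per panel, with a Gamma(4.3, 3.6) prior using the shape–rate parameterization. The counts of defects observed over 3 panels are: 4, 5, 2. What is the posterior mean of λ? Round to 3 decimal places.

Total count ∑xᵢ = 11 over n = 3 panels.
Gamma is conjugate to the Poisson likelihood: posterior is Gamma(shape = 4.3+11 = 15.3, rate = 3.6+3 = 6.6).
E[λ | data] = 15.3/6.6 = 2.318.

Posterior mean ≈ 2.318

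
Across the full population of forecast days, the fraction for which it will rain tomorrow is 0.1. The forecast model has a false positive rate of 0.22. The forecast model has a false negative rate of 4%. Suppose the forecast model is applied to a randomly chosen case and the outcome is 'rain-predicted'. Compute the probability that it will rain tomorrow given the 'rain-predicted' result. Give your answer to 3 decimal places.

P(H | E) ≈ 0.327

Write H for 'it will rain tomorrow'. Prior odds H:¬H = 0.1/0.9 = 0.11111. For the 'rain-predicted' outcome, the likelihood ratio is 0.96/0.22 = 4.3636.
Posterior odds = 0.11111 × 4.3636 = 0.48485, so P(H|E) = 0.48485/(1+0.48485) = 0.327.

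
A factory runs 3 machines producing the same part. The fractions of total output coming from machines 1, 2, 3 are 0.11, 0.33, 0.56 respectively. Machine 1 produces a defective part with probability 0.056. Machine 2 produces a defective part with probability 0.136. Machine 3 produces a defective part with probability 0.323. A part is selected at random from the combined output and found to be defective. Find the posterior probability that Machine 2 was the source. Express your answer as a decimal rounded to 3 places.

Tabulate prior·likelihood by source: [1] prior 0.11, lik 0.056, product 0.006160; [2] prior 0.33, lik 0.136, product 0.04488; [3] prior 0.56, lik 0.323, product 0.1809.
Normalizing constant = 0.23192; the posterior for Machine 2 is its product over the sum, 0.04488/0.23192 = 0.194.

Posterior probability ≈ 0.194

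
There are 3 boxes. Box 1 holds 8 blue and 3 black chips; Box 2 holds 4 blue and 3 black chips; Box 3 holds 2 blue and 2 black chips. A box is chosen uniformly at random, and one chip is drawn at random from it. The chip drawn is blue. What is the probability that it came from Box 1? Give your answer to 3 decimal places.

P(blue|Box 1) = 0.7273; P(blue|Box 2) = 0.5714; P(blue|Box 3) = 0.5.
Prior × likelihood for each source: 0.333333·0.7273=0.2424, 0.333333·0.5714=0.1905, 0.333333·0.5=0.1667. Summing gives P(blue) = 0.59957.
P(Box 1 | blue) = 0.2424 / 0.59957 = 0.404.

Posterior probability ≈ 0.404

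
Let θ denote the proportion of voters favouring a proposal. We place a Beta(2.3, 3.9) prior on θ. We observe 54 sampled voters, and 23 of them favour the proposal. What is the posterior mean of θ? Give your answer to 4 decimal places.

The binomial likelihood is conjugate to the Beta prior: with 23 successes and 31 failures, the posterior is Beta(2.3+23, 3.9+31) = Beta(25.3, 34.9).
E[θ | data] = 25.3/(25.3+34.9) = 0.4203.

Posterior mean ≈ 0.4203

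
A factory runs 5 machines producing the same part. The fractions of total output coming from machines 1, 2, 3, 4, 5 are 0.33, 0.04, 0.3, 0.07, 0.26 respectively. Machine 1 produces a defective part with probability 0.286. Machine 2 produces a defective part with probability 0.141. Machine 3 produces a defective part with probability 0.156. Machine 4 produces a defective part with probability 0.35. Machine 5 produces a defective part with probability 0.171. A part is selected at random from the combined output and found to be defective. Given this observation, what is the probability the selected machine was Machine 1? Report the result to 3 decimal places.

Posterior probability ≈ 0.437

Tabulate prior·likelihood by source: [1] prior 0.33, lik 0.286, product 0.09438; [2] prior 0.04, lik 0.141, product 0.005640; [3] prior 0.3, lik 0.156, product 0.04680; [4] prior 0.07, lik 0.35, product 0.02450; [5] prior 0.26, lik 0.171, product 0.04446.
Normalizing constant = 0.21578; the posterior for Machine 1 is its product over the sum, 0.09438/0.21578 = 0.437.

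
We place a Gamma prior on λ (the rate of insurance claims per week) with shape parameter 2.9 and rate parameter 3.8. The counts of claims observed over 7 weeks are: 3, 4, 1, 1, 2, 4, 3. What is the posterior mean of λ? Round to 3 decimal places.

Posterior mean ≈ 1.935

The Poisson likelihood adds the total count to the shape and the number of exposure periods to the rate. Here ∑xᵢ = 18 and n = 7, so shape 2.9→20.9 and rate 3.8→10.8.
E[λ | data] = 20.9/10.8 = 1.935.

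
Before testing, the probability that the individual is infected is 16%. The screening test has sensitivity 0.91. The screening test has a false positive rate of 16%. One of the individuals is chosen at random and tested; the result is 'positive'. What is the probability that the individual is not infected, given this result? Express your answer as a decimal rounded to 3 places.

P(¬H | E) ≈ 0.480

Let H be the event that the individual is infected. P(H) = 0.16, so P(¬H) = 0.84. With E the 'positive' result, P(E|H) = 0.91 and P(E|¬H) = 0.16.
P(E) = 0.91·0.16 + 0.16·0.84 = 0.14560 + 0.13440 = 0.28000.
By Bayes' theorem, P(H|E) = 0.14560 / 0.28000 = 0.520. Hence P(¬H|E) = 1 − 0.520 = 0.480.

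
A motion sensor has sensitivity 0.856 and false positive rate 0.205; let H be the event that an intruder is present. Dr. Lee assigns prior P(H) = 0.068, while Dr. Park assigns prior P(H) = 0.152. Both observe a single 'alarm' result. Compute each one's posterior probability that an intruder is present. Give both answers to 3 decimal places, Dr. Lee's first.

The likelihood ratio for an 'alarm' result is 0.856/0.205 = 4.1756.
Dr. Lee: prior odds 0.068/0.932 = 0.072961; posterior odds 0.30466; posterior probability 0.234.
Dr. Park: prior odds 0.152/0.848 = 0.17925; posterior odds 0.74846; posterior probability 0.428.

Dr. Lee: 0.234; Dr. Park: 0.428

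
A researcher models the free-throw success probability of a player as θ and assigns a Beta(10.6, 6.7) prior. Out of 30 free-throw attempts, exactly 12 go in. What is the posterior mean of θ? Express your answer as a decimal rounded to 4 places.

Posterior mean ≈ 0.4778

The binomial likelihood is conjugate to the Beta prior: with 12 successes and 18 failures, the posterior is Beta(10.6+12, 6.7+18) = Beta(22.6, 24.7).
Posterior mean = α/(α+β) = 22.6/47.3 = 0.4778.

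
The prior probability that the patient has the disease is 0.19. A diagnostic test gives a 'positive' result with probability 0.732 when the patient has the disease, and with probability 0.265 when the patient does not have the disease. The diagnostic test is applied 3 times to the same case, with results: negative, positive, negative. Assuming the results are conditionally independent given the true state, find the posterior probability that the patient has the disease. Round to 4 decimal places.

With H the event that the patient has the disease, the joint likelihood of the observed sequence is P(data|H) = 0.268·0.732·0.268 = 0.052575 and P(data|¬H) = 0.735·0.265·0.735 = 0.14316.
Bayes: P(H|data) = 0.19·0.052575 / (0.19·0.052575 + 0.81·0.14316) = 0.0099893/0.12595 = 0.0793.

Posterior P(H) ≈ 0.0793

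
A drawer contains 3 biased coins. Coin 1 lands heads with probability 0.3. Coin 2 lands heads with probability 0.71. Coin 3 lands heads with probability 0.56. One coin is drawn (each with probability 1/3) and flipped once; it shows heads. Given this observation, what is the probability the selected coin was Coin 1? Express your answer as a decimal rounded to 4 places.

Posterior probability ≈ 0.1911

P(heads|C1) = 0.3; P(heads|C2) = 0.71; P(heads|C3) = 0.56.
Prior × likelihood for each source: 0.333333·0.3=0.1000, 0.333333·0.71=0.2367, 0.333333·0.56=0.1867. Summing gives P(heads) = 0.52333.
P(Coin 1 | heads) = 0.1000 / 0.52333 = 0.1911.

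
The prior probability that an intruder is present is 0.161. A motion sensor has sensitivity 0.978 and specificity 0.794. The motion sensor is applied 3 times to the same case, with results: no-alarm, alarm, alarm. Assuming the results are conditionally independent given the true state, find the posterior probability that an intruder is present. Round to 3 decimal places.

Let H be the event that an intruder is present; start with P(H) = 0.161. P('alarm'|H) = 0.978, P('alarm'|¬H) = 0.206.
Update on result 1 ('no-alarm'): P(H) ← 0.022·0.1610 / (0.022·0.1610 + 0.794·0.8390) = 0.0035420/0.66971 = 0.0053.
Update on result 2 ('alarm'): P(H) ← 0.978·0.0053 / (0.978·0.0053 + 0.206·0.9947) = 0.0051725/0.21008 = 0.0246.
Update on result 3 ('alarm'): P(H) ← 0.978·0.0246 / (0.978·0.0246 + 0.206·0.9754) = 0.024080/0.22501 = 0.1070.

Posterior P(H) ≈ 0.107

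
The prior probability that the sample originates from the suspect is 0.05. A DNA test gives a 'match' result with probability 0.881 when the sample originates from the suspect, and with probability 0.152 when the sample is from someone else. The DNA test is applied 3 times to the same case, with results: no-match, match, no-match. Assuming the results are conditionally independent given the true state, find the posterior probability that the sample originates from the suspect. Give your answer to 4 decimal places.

Let H be the event that the sample originates from the suspect; start with P(H) = 0.05. P('match'|H) = 0.881, P('match'|¬H) = 0.152.
Update on result 1 ('no-match'): P(H) ← 0.119·0.0500 / (0.119·0.0500 + 0.848·0.9500) = 0.0059500/0.81155 = 0.0073.
Update on result 2 ('match'): P(H) ← 0.881·0.0073 / (0.881·0.0073 + 0.152·0.9927) = 0.0064592/0.15734 = 0.0411.
Update on result 3 ('no-match'): P(H) ← 0.119·0.0411 / (0.119·0.0411 + 0.848·0.9589) = 0.0048851/0.81807 = 0.0060.

Posterior P(H) ≈ 0.0060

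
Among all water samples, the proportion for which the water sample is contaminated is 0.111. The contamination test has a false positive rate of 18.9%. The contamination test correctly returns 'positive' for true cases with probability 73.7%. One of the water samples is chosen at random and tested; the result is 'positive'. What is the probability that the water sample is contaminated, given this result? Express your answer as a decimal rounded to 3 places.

P(H | E) ≈ 0.327

Write H for 'the water sample is contaminated'. Prior odds H:¬H = 0.111/0.889 = 0.12486. For the 'positive' outcome, the likelihood ratio is 0.737/0.189 = 3.8995.
Posterior odds = 0.12486 × 3.8995 = 0.48689, so P(H|E) = 0.48689/(1+0.48689) = 0.327.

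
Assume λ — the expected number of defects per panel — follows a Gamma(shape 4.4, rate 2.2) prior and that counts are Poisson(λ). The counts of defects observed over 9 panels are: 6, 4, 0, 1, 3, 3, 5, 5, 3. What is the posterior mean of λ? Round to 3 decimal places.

Posterior mean ≈ 3.071

Total count ∑xᵢ = 30 over n = 9 panels.
Gamma is conjugate to the Poisson likelihood: posterior is Gamma(shape = 4.4+30 = 34.4, rate = 2.2+9 = 11.2).
E[λ | data] = 34.4/11.2 = 3.071.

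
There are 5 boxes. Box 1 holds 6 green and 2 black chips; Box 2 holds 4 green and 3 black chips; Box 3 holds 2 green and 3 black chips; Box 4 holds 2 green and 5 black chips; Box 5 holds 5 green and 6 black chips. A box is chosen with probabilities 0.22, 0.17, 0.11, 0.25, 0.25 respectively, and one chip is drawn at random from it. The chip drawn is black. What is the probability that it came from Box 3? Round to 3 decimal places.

Posterior probability ≈ 0.130

P(black|Box 1) = 0.25; P(black|Box 2) = 0.4286; P(black|Box 3) = 0.6; P(black|Box 4) = 0.7143; P(black|Box 5) = 0.5455.
Prior × likelihood for each source: 0.22·0.25=0.05500, 0.17·0.4286=0.07286, 0.11·0.6=0.06600, 0.25·0.7143=0.1786, 0.25·0.5455=0.1364. Summing gives P(black) = 0.50879.
P(Box 3 | black) = 0.06600 / 0.50879 = 0.130.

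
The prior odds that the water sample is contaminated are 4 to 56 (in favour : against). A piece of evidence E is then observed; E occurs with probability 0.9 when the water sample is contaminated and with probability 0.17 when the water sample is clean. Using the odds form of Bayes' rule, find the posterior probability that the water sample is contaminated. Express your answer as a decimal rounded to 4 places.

Prior odds = 4/56 = 0.071429. In log-odds, ln(0.071429) = -2.6391.
Add log likelihood ratio: ln(5.2941) = 1.6666.
Posterior log-odds = -0.97246, so posterior odds = exp(-0.97246) = 0.37815. Converting, P(H|E) = 0.37815/1.3782 = 0.2744.

Posterior probability ≈ 0.2744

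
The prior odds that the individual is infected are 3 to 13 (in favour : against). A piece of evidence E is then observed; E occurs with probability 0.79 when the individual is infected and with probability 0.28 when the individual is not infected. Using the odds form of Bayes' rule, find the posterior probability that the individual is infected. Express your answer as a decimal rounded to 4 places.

Prior odds = 3/13 = 0.23077.
Likelihood ratio for E = 0.79/0.28 = 2.8214.
Posterior odds = prior odds × LR = 0.65110.
Posterior probability = odds/(1+odds) = 0.65110/1.6511 = 0.3943.

Posterior probability ≈ 0.3943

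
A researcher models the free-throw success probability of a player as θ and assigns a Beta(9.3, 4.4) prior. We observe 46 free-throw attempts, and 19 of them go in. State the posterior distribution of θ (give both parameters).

Posterior: Beta(28.3, 31.4)

The binomial likelihood is conjugate to the Beta prior: with 19 successes and 27 failures, the posterior is Beta(9.3+19, 4.4+27) = Beta(28.3, 31.4).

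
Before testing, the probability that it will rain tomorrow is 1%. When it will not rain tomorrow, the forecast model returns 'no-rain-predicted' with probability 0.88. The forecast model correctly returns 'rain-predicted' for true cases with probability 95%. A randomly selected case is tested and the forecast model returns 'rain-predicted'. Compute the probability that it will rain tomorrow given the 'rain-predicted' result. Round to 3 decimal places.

P(H | E) ≈ 0.074

Let H be the event that it will rain tomorrow. P(H) = 0.01, so P(¬H) = 0.99. With E the 'rain-predicted' result, P(E|H) = 0.95 and P(E|¬H) = 0.12.
P(E) = 0.95·0.01 + 0.12·0.99 = 0.0095000 + 0.11880 = 0.12830.
By Bayes' theorem, P(H|E) = 0.0095000 / 0.12830 = 0.074.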